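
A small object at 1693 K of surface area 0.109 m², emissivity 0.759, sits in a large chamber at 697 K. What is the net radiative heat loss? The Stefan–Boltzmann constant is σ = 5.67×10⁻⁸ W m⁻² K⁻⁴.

Q ≈ 37400 W

Q = εσA(T⁴ − T_s⁴). T⁴ − T_s⁴ = (1693)⁴ − (697)⁴ = 8.22×10^12 − 2.36×10^11 = 7.98×10^12 K⁴.
Q = 0.759 × 5.67×10⁻⁸ × 0.109 × 7.98×10^12 = 37400 W.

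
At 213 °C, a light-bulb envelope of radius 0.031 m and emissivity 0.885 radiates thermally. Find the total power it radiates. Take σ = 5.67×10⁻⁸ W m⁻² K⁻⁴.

A = 4πr² = 4π × (0.031)² = 0.0121 m².
213 °C = 486 K.
P = εσAT⁴ = 0.885 × 5.67×10⁻⁸ × 0.0121 × (486)⁴ = 0.885 × 5.67×10⁻⁸ × 0.0121 × 5.58×10^10.
P = 33.8 W.

P ≈ 33.8 W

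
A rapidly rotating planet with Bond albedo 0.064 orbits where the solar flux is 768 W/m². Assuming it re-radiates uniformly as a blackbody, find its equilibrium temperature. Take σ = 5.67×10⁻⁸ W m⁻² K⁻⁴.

Power absorbed = (1−a)S·πR²; power emitted = 4πR²σT⁴. Equating and cancelling πR²:
T = ((1−a)S / 4σ)^(1/4) = (719 / (4 × 5.67×10⁻⁸))^(1/4) = (3.17×10^9)^(1/4).
T = 237 K.

T ≈ 237 K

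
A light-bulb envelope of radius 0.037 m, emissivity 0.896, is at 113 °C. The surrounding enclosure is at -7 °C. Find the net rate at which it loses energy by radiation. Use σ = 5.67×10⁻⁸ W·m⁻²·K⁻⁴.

A = 4πr² = 4π × (0.037)² = 0.0172 m².
Convert: 113 °C = 386 K; -7 °C = 266 K.
Q = εσA(T⁴ − T_s⁴). T⁴ − T_s⁴ = (386)⁴ − (266)⁴ = 2.22×10^10 − 5.01×10^9 = 1.72×10^10 K⁴.
Q = 0.896 × 5.67×10⁻⁸ × 0.0172 × 1.72×10^10 = 15.0 W.

Q ≈ 15.0 W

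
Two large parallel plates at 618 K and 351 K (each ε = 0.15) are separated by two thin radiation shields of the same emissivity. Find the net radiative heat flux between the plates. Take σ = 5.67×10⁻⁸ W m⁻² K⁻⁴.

q ≈ 200 W/m²

Each of the 3 gaps contributes resistance (2/ε − 1) = 2/0.15 − 1 = 12.33; total = 37.00.
q = σ(T₁⁴ − T₂⁴) / 37.00 = 5.67×10⁻⁸ × 1.31×10^11 / 37.00 = 200 W/m².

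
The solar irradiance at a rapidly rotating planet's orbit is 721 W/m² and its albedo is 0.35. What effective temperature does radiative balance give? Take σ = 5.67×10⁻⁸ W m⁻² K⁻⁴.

T ≈ 213 K

Power absorbed = (1−a)S·πR²; power emitted = 4πR²σT⁴. Equating and cancelling πR²:
T = ((1−a)S / 4σ)^(1/4) = (469 / (4 × 5.67×10⁻⁸))^(1/4) = (2.07×10^9)^(1/4).
T = 213 K.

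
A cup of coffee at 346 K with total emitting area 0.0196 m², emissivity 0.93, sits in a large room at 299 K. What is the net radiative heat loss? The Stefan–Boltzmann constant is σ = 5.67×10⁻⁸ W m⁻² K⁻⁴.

Q ≈ 6.55 W

Q = εσA(T⁴ − T_s⁴). T⁴ − T_s⁴ = (346)⁴ − (299)⁴ = 1.43×10^10 − 7.99×10^9 = 6.34×10^9 K⁴.
Q = 0.93 × 5.67×10⁻⁸ × 0.0196 × 6.34×10^9 = 6.55 W.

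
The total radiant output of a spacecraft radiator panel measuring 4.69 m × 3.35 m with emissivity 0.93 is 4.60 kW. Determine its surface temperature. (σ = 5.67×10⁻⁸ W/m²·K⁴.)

T ≈ 273 K

A = 4.69 × 3.35 = 15.7 m².
From P = εσAT⁴, T = (P / εσA)^(1/4) = (4600 / (0.93 × 5.67×10⁻⁸ × 15.7))^(1/4).
T = (5.55×10^9)^(1/4) = 273 K.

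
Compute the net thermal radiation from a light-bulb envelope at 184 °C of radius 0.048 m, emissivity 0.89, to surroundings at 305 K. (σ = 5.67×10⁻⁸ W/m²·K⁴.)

Q ≈ 51.1 W

A = 4πr² = 4π × (0.048)² = 0.0290 m².
Convert: 184 °C = 457 K.
Q = εσA(T⁴ − T_s⁴). T⁴ − T_s⁴ = (457)⁴ − (305)⁴ = 4.36×10^10 − 8.65×10^9 = 3.50×10^10 K⁴.
Q = 0.89 × 5.67×10⁻⁸ × 0.0290 × 3.50×10^10 = 51.1 W.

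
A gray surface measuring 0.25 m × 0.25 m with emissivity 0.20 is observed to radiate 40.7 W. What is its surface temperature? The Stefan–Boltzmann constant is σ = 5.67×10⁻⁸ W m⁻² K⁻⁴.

A = 0.25 × 0.25 = 0.0625 m².
From P = εσAT⁴, T = (P / εσA)^(1/4) = (40.7 / (0.20 × 5.67×10⁻⁸ × 0.0625))^(1/4).
T = (5.74×10^10)^(1/4) = 490 K.

T ≈ 490 K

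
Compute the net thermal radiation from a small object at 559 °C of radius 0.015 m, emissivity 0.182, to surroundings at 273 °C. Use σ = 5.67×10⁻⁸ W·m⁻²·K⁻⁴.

A = 4πr² = 4π × (0.015)² = 2.83×10^-3 m².
Convert: 559 °C = 832 K; 273 °C = 546 K.
Q = εσA(T⁴ − T_s⁴). T⁴ − T_s⁴ = (832)⁴ − (546)⁴ = 4.79×10^11 − 8.89×10^10 = 3.90×10^11 K⁴.
Q = 0.182 × 5.67×10⁻⁸ × 2.83×10^-3 × 3.90×10^11 = 11.4 W.

Q ≈ 11.4 W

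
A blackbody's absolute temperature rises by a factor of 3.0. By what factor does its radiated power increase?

P ∝ T⁴, so the power scales as (3.0)⁴ = 81.0.

factor ≈ 81.0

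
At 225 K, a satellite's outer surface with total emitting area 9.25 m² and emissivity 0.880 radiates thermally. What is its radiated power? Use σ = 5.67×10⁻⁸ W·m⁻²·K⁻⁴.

P = εσAT⁴ = 0.880 × 5.67×10⁻⁸ × 9.25 × (225)⁴ = 0.880 × 5.67×10⁻⁸ × 9.25 × 2.56×10^9.
P = 1180 W.

P ≈ 1180 W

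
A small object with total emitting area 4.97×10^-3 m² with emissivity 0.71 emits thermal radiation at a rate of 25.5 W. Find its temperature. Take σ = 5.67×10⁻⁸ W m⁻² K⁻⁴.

From P = εσAT⁴, T = (P / εσA)^(1/4) = (25.5 / (0.71 × 5.67×10⁻⁸ × 4.97×10^-3))^(1/4).
T = (1.27×10^11)^(1/4) = 597 K.

T ≈ 597 K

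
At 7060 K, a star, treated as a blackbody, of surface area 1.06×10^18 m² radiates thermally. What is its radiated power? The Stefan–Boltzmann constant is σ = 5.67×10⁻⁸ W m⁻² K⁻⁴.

P ≈ 1.49×10^26 W

P = σAT⁴ = 5.67×10⁻⁸ × 1.06×10^18 × (7060)⁴ = 5.67×10⁻⁸ × 1.06×10^18 × 2.48×10^15.
P = 1.49×10^26 W.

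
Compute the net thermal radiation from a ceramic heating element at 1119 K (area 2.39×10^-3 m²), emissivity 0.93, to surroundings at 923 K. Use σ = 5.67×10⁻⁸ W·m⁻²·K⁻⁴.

Q ≈ 106 W

Q = εσA(T⁴ − T_s⁴). T⁴ − T_s⁴ = (1119)⁴ − (923)⁴ = 1.57×10^12 − 7.26×10^11 = 8.42×10^11 K⁴.
Q = 0.93 × 5.67×10⁻⁸ × 2.39×10^-3 × 8.42×10^11 = 106 W.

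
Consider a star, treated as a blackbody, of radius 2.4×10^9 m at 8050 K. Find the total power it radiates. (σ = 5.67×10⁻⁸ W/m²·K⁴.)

A = 4πr² = 4π × (2.4×10^9)² = 7.24×10^19 m².
P = σAT⁴ = 5.67×10⁻⁸ × 7.24×10^19 × (8050)⁴ = 5.67×10⁻⁸ × 7.24×10^19 × 4.20×10^15.
P = 1.72×10^28 W.

P ≈ 1.72×10^28 W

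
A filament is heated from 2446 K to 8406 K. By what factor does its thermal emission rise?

ratio ≈ 139

P ∝ T⁴, so the ratio is (8406/2446)⁴ = (3.437)⁴ = 139.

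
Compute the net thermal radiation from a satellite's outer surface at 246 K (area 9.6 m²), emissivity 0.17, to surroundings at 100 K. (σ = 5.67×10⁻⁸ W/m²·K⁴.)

Q ≈ 330 W

Q = εσA(T⁴ − T_s⁴). T⁴ − T_s⁴ = (246)⁴ − (100)⁴ = 3.66×10^9 − 1.00×10^8 = 3.56×10^9 K⁴.
Q = 0.17 × 5.67×10⁻⁸ × 9.60 × 3.56×10^9 = 330 W.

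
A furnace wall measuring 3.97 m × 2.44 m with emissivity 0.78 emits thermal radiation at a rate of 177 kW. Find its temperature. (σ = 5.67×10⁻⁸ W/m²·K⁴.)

T ≈ 802 K

A = 3.97 × 2.44 = 9.69 m².
From P = εσAT⁴, T = (P / εσA)^(1/4) = (1.77×10^5 / (0.78 × 5.67×10⁻⁸ × 9.69))^(1/4).
T = (4.13×10^11)^(1/4) = 802 K.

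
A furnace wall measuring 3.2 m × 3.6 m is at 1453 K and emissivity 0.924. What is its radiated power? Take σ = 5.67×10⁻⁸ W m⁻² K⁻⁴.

P ≈ 2.69×10^6 W

A = 3.2 × 3.6 = 11.5 m².
Stefan–Boltzmann: P = εσAT⁴ = 0.924 × 5.67×10⁻⁸ × 11.5 × (1453)⁴ = 0.924 × 5.67×10⁻⁸ × 11.5 × 4.46×10^12.
P = 2.69×10^6 W.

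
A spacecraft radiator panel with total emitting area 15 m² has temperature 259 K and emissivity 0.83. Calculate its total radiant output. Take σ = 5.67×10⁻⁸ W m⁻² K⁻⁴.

P = εσAT⁴ = 0.83 × 5.67×10⁻⁸ × 15.0 × (259)⁴ = 0.83 × 5.67×10⁻⁸ × 15.0 × 4.50×10^9.
P = 3180 W.

P ≈ 3180 W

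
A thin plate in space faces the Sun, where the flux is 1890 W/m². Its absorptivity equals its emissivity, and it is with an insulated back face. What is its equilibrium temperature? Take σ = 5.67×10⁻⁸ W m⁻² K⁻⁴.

T ≈ 427 K

Absorbed flux αS = emitted flux εσT⁴ (one radiating face); with α = ε, T = (S/σ)^(1/4).
T = (1890 / 5.67×10⁻⁸)^(1/4) = (3.33×10^10)^(1/4).
T = 427 K.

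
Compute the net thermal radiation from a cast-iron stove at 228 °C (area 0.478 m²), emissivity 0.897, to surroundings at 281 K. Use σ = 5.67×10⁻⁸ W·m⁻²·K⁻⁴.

Q ≈ 1380 W

Convert: 228 °C = 501 K.
Q = εσA(T⁴ − T_s⁴). T⁴ − T_s⁴ = (501)⁴ − (281)⁴ = 6.30×10^10 − 6.23×10^9 = 5.68×10^10 K⁴.
Q = 0.897 × 5.67×10⁻⁸ × 0.478 × 5.68×10^10 = 1380 W.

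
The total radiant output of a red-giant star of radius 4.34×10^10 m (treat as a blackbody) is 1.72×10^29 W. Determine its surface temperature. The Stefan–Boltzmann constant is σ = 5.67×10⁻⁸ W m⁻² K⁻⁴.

T ≈ 3360 K

A = 4πr² = 4π × (4.34×10^10)² = 2.37×10^22 m².
From P = σAT⁴, T = (P / σA)^(1/4) = (1.72×10^29 / (5.67×10⁻⁸ × 2.37×10^22))^(1/4).
T = (1.28×10^14)^(1/4) = 3360 K.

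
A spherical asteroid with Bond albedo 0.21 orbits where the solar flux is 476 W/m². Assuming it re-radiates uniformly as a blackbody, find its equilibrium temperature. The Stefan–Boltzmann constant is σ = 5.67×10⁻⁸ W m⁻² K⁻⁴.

T ≈ 202 K

Power absorbed = (1−a)S·πR²; power emitted = 4πR²σT⁴. Equating and cancelling πR²:
T = ((1−a)S / 4σ)^(1/4) = (376 / (4 × 5.67×10⁻⁸))^(1/4) = (1.66×10^9)^(1/4).
T = 202 K.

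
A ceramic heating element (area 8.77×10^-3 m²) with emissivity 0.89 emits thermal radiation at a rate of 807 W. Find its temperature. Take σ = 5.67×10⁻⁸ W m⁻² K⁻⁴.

From P = εσAT⁴, T = (P / εσA)^(1/4) = (807 / (0.89 × 5.67×10⁻⁸ × 8.77×10^-3))^(1/4).
T = (1.82×10^12)^(1/4) = 1160 K.

T ≈ 1160 K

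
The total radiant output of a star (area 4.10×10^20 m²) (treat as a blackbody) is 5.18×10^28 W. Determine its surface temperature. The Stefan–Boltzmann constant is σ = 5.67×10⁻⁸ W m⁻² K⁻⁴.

From P = σAT⁴, T = (P / σA)^(1/4) = (5.18×10^28 / (5.67×10⁻⁸ × 4.10×10^20))^(1/4).
T = (2.23×10^15)^(1/4) = 6870 K.

T ≈ 6870 K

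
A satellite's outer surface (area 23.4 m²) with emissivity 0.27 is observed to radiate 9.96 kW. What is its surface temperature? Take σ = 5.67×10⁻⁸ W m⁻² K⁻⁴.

From P = εσAT⁴, T = (P / εσA)^(1/4) = (9960 / (0.27 × 5.67×10⁻⁸ × 23.4))^(1/4).
T = (2.78×10^10)^(1/4) = 408 K.

T ≈ 408 K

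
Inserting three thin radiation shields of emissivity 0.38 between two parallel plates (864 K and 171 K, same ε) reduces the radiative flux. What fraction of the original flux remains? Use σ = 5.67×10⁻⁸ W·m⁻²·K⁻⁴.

With N identical shields there are N+1 = 4 gaps in series, each with the same radiative resistance, so the flux falls to 1/(N+1) of its unshielded value.

ratio ≈ 0.250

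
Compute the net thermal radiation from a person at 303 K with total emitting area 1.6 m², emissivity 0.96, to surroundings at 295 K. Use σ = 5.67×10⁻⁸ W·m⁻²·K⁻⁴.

Q = εσA(T⁴ − T_s⁴). T⁴ − T_s⁴ = (303)⁴ − (295)⁴ = 8.43×10^9 − 7.57×10^9 = 8.56×10^8 K⁴.
Q = 0.96 × 5.67×10⁻⁸ × 1.60 × 8.56×10^8 = 74.5 W.

Q ≈ 74.5 W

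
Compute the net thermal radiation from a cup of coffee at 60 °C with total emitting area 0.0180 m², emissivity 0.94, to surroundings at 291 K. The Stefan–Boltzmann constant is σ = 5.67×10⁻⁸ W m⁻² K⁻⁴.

Convert: 60 °C = 333 K.
Q = εσA(T⁴ − T_s⁴). T⁴ − T_s⁴ = (333)⁴ − (291)⁴ = 1.23×10^10 − 7.17×10^9 = 5.13×10^9 K⁴.
Q = 0.94 × 5.67×10⁻⁸ × 0.0180 × 5.13×10^9 = 4.92 W.

Q ≈ 4.92 W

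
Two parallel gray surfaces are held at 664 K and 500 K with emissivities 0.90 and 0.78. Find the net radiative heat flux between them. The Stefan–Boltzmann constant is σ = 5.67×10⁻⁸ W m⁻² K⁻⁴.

For two large parallel gray plates, q = σ(T₁⁴ − T₂⁴) / (1/ε₁ + 1/ε₂ − 1).
1/ε₁ + 1/ε₂ − 1 = 1/0.90 + 1/0.78 − 1 = 1.393.
T₁⁴ − T₂⁴ = 1.94×10^11 − 6.25×10^10 = 1.32×10^11 K⁴.
q = 5.67×10⁻⁸ × 1.32×10^11 / 1.393 = 5370 W/m².

q ≈ 5370 W/m²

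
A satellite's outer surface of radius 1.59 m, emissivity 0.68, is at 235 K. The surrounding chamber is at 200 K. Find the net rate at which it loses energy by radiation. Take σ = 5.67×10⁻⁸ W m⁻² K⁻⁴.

A = 4πr² = 4π × (1.59)² = 31.8 m².
Q = εσA(T⁴ − T_s⁴). T⁴ − T_s⁴ = (235)⁴ − (200)⁴ = 3.05×10^9 − 1.60×10^9 = 1.45×10^9 K⁴.
Q = 0.68 × 5.67×10⁻⁸ × 31.8 × 1.45×10^9 = 1780 W.

Q ≈ 1780 W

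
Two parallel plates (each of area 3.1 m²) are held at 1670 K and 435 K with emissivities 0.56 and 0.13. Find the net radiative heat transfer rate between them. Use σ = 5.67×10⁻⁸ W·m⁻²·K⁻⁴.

Q ≈ 1.61×10^5 W

For two large parallel gray plates, q = σ(T₁⁴ − T₂⁴) / (1/ε₁ + 1/ε₂ − 1).
1/ε₁ + 1/ε₂ − 1 = 1/0.56 + 1/0.13 − 1 = 8.478.
T₁⁴ − T₂⁴ = 7.78×10^12 − 3.58×10^10 = 7.74×10^12 K⁴.
q = 5.67×10⁻⁸ × 7.74×10^12 / 8.478 = 51800 W/m².
Q = q·A = 51800 × 3.1 = 1.61×10^5 W.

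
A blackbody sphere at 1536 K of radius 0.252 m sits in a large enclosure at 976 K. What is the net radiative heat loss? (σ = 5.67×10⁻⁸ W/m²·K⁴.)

Q ≈ 2.11×10^5 W

A = 4πr² = 4π × (0.252)² = 0.798 m².
Q = σA(T⁴ − T_s⁴). T⁴ − T_s⁴ = (1536)⁴ − (976)⁴ = 5.57×10^12 − 9.07×10^11 = 4.66×10^12 K⁴.
Q = 5.67×10⁻⁸ × 0.798 × 4.66×10^12 = 2.11×10^5 W.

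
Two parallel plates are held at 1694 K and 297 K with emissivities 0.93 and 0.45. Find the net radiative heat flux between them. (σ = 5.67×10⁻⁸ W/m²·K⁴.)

For two large parallel gray plates, q = σ(T₁⁴ − T₂⁴) / (1/ε₁ + 1/ε₂ − 1).
1/ε₁ + 1/ε₂ − 1 = 1/0.93 + 1/0.45 − 1 = 2.297.
T₁⁴ − T₂⁴ = 8.23×10^12 − 7.78×10^9 = 8.23×10^12 K⁴.
q = 5.67×10⁻⁸ × 8.23×10^12 / 2.297 = 2.03×10^5 W/m².

q ≈ 2.03×10^5 W/m²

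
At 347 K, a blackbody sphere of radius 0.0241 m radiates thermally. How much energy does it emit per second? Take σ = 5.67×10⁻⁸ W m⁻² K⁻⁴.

P ≈ 6.00 W

A = 4πr² = 4π × (0.0241)² = 7.30×10^-3 m².
P = σAT⁴ = 5.67×10⁻⁸ × 7.30×10^-3 × (347)⁴ = 5.67×10⁻⁸ × 7.30×10^-3 × 1.45×10^10.
P = 6.00 W.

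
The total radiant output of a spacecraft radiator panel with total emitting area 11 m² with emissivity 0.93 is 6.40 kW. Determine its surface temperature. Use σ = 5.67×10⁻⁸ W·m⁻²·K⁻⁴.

From P = εσAT⁴, T = (P / εσA)^(1/4) = (6400 / (0.93 × 5.67×10⁻⁸ × 11.0))^(1/4).
T = (1.10×10^10)^(1/4) = 324 K.

T ≈ 324 K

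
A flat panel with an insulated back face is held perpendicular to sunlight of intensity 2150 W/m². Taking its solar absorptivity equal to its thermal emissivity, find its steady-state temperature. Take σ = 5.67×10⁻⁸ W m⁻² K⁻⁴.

Absorbed flux αS = emitted flux εσT⁴ (one radiating face); with α = ε, T = (S/σ)^(1/4).
T = (2150 / 5.67×10⁻⁸)^(1/4) = (3.79×10^10)^(1/4).
T = 441 K.

T ≈ 441 K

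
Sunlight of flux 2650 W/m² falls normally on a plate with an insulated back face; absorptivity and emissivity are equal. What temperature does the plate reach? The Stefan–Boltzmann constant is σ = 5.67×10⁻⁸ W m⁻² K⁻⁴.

Absorbed flux αS = emitted flux εσT⁴ (one radiating face); with α = ε, T = (S/σ)^(1/4).
T = (2650 / 5.67×10⁻⁸)^(1/4) = (4.67×10^10)^(1/4).
T = 465 K.

T ≈ 465 K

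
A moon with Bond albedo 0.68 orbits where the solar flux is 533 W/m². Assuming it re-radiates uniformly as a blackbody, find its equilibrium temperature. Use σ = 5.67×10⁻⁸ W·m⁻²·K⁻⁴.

Power absorbed = (1−a)S·πR²; power emitted = 4πR²σT⁴. Equating and cancelling πR²:
T = ((1−a)S / 4σ)^(1/4) = (171 / (4 × 5.67×10⁻⁸))^(1/4) = (7.52×10^8)^(1/4).
T = 166 K.

T ≈ 166 K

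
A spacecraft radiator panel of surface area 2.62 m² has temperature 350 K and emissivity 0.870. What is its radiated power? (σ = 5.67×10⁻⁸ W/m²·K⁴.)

Stefan–Boltzmann: P = εσAT⁴ = 0.870 × 5.67×10⁻⁸ × 2.62 × (350)⁴ = 0.870 × 5.67×10⁻⁸ × 2.62 × 1.50×10^10.
P = 1940 W.

P ≈ 1940 W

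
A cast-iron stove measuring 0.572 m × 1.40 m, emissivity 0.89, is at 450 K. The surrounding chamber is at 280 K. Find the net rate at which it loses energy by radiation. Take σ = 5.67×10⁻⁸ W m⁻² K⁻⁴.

Q ≈ 1410 W

A = 0.572 × 1.40 = 0.801 m².
Q = εσA(T⁴ − T_s⁴). T⁴ − T_s⁴ = (450)⁴ − (280)⁴ = 4.10×10^10 − 6.15×10^9 = 3.49×10^10 K⁴.
Q = 0.89 × 5.67×10⁻⁸ × 0.801 × 3.49×10^10 = 1410 W.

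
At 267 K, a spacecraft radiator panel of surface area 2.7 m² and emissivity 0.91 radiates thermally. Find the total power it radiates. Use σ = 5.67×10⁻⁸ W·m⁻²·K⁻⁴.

P ≈ 708 W

P = εσAT⁴ = 0.91 × 5.67×10⁻⁸ × 2.70 × (267)⁴ = 0.91 × 5.67×10⁻⁸ × 2.70 × 5.08×10^9.
P = 708 W.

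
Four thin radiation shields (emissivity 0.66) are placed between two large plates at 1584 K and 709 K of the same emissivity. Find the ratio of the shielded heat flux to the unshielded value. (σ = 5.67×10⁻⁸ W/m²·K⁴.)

With N identical shields there are N+1 = 5 gaps in series, each with the same radiative resistance, so the flux falls to 1/(N+1) of its unshielded value.

ratio ≈ 0.200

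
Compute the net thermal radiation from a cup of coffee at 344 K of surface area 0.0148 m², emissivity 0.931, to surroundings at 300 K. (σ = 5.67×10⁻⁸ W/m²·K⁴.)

Q ≈ 4.61 W

Q = εσA(T⁴ − T_s⁴). T⁴ − T_s⁴ = (344)⁴ − (300)⁴ = 1.40×10^10 − 8.10×10^9 = 5.90×10^9 K⁴.
Q = 0.931 × 5.67×10⁻⁸ × 0.0148 × 5.90×10^9 = 4.61 W.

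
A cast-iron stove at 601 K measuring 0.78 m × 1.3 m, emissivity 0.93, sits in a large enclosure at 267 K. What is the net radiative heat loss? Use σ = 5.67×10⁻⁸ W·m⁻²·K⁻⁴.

Q ≈ 6700 W

A = 0.78 × 1.3 = 1.01 m².
Q = εσA(T⁴ − T_s⁴). T⁴ − T_s⁴ = (601)⁴ − (267)⁴ = 1.30×10^11 − 5.08×10^9 = 1.25×10^11 K⁴.
Q = 0.93 × 5.67×10⁻⁸ × 1.01 × 1.25×10^11 = 6700 W.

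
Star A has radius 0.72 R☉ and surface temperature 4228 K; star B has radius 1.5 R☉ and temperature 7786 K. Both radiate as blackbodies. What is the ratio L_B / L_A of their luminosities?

L_B/L_A ≈ 49.9

L = 4πR²σT⁴ ∝ R²T⁴, so L_B/L_A = (1.5/0.72)² × (7786/4228)⁴ = 4.34 × 11.5 = 49.9.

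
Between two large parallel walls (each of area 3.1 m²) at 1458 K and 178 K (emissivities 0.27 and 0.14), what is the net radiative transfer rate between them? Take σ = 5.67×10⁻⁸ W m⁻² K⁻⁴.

Q ≈ 80600 W

For two large parallel gray plates, q = σ(T₁⁴ − T₂⁴) / (1/ε₁ + 1/ε₂ − 1).
1/ε₁ + 1/ε₂ − 1 = 1/0.27 + 1/0.14 − 1 = 9.847.
T₁⁴ − T₂⁴ = 4.52×10^12 − 1.00×10^9 = 4.52×10^12 K⁴.
q = 5.67×10⁻⁸ × 4.52×10^12 / 9.847 = 26000 W/m².
Q = q·A = 26000 × 3.1 = 80600 W.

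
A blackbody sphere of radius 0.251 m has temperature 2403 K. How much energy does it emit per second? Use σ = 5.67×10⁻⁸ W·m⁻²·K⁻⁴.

A = 4πr² = 4π × (0.251)² = 0.792 m².
P = σAT⁴ = 5.67×10⁻⁸ × 0.792 × (2403)⁴ = 5.67×10⁻⁸ × 0.792 × 3.33×10^13.
P = 1.50×10^6 W.

P ≈ 1.50×10^6 W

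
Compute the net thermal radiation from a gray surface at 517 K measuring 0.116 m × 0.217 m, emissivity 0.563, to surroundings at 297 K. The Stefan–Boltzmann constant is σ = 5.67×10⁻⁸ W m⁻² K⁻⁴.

Q ≈ 51.2 W

A = 0.116 × 0.217 = 0.0252 m².
Q = εσA(T⁴ − T_s⁴). T⁴ − T_s⁴ = (517)⁴ − (297)⁴ = 7.14×10^10 − 7.78×10^9 = 6.37×10^10 K⁴.
Q = 0.563 × 5.67×10⁻⁸ × 0.0252 × 6.37×10^10 = 51.2 W.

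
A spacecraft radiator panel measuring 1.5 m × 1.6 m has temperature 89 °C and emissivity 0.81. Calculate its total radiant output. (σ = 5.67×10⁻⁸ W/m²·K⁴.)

A = 1.5 × 1.6 = 2.40 m².
89 °C = 362 K.
P = εσAT⁴ = 0.81 × 5.67×10⁻⁸ × 2.40 × (362)⁴ = 0.81 × 5.67×10⁻⁸ × 2.40 × 1.72×10^10.
P = 1890 W.

P ≈ 1890 W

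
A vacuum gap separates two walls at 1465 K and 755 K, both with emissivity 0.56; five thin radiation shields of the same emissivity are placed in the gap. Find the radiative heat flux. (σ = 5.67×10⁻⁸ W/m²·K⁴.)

Each of the 6 gaps contributes resistance (2/ε − 1) = 2/0.56 − 1 = 2.571; total = 15.43.
q = σ(T₁⁴ − T₂⁴) / 15.43 = 5.67×10⁻⁸ × 4.28×10^12 / 15.43 = 15700 W/m².

q ≈ 15700 W/m²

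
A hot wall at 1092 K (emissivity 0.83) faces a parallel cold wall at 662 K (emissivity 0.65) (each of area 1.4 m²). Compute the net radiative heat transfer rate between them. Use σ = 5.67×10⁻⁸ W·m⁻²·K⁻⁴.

For two large parallel gray plates, q = σ(T₁⁴ − T₂⁴) / (1/ε₁ + 1/ε₂ − 1).
1/ε₁ + 1/ε₂ − 1 = 1/0.83 + 1/0.65 − 1 = 1.743.
T₁⁴ − T₂⁴ = 1.42×10^12 − 1.92×10^11 = 1.23×10^12 K⁴.
q = 5.67×10⁻⁸ × 1.23×10^12 / 1.743 = 40000 W/m².
Q = q·A = 40000 × 1.4 = 56000 W.

Q ≈ 56000 W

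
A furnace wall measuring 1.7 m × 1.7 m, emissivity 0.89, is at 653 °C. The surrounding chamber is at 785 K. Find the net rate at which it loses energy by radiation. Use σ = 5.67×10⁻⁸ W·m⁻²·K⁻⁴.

Q ≈ 51900 W

A = 1.7 × 1.7 = 2.89 m².
Convert: 653 °C = 926 K.
Q = εσA(T⁴ − T_s⁴). T⁴ − T_s⁴ = (926)⁴ − (785)⁴ = 7.35×10^11 − 3.80×10^11 = 3.56×10^11 K⁴.
Q = 0.89 × 5.67×10⁻⁸ × 2.89 × 3.56×10^11 = 51900 W.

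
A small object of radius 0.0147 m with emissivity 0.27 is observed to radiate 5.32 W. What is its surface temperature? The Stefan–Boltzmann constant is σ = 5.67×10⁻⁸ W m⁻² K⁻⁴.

A = 4πr² = 4π × (0.0147)² = 2.72×10^-3 m².
From P = εσAT⁴, T = (P / εσA)^(1/4) = (5.32 / (0.27 × 5.67×10⁻⁸ × 2.72×10^-3))^(1/4).
T = (1.28×10^11)^(1/4) = 598 K.

T ≈ 598 K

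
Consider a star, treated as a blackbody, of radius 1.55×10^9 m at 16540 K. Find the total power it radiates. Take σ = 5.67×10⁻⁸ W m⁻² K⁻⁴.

P ≈ 1.28×10^29 W

A = 4πr² = 4π × (1.55×10^9)² = 3.02×10^19 m².
P = σAT⁴ = 5.67×10⁻⁸ × 3.02×10^19 × (16540)⁴ = 5.67×10⁻⁸ × 3.02×10^19 × 7.48×10^16.
P = 1.28×10^29 W.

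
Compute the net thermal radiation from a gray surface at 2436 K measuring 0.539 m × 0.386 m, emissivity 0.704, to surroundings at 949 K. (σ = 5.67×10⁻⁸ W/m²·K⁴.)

A = 0.539 × 0.386 = 0.208 m².
Q = εσA(T⁴ − T_s⁴). T⁴ − T_s⁴ = (2436)⁴ − (949)⁴ = 3.52×10^13 − 8.11×10^11 = 3.44×10^13 K⁴.
Q = 0.704 × 5.67×10⁻⁸ × 0.208 × 3.44×10^13 = 2.86×10^5 W.

Q ≈ 2.86×10^5 W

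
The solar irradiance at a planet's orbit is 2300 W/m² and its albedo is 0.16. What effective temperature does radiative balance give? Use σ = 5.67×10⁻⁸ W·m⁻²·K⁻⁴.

Power absorbed = (1−a)S·πR²; power emitted = 4πR²σT⁴. Equating and cancelling πR²:
T = ((1−a)S / 4σ)^(1/4) = (1930 / (4 × 5.67×10⁻⁸))^(1/4) = (8.52×10^9)^(1/4).
T = 304 K.

T ≈ 304 K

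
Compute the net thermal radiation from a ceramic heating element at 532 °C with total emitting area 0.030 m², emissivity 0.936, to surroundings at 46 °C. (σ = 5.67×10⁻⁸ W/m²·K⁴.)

Convert: 532 °C = 805 K; 46 °C = 319 K.
Q = εσA(T⁴ − T_s⁴). T⁴ − T_s⁴ = (805)⁴ − (319)⁴ = 4.20×10^11 − 1.04×10^10 = 4.10×10^11 K⁴.
Q = 0.936 × 5.67×10⁻⁸ × 0.0300 × 4.10×10^11 = 652 W.

Q ≈ 652 W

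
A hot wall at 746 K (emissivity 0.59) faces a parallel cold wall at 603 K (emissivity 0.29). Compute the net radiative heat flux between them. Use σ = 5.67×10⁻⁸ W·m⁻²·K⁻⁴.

q ≈ 2430 W/m²

For two large parallel gray plates, q = σ(T₁⁴ − T₂⁴) / (1/ε₁ + 1/ε₂ − 1).
1/ε₁ + 1/ε₂ − 1 = 1/0.59 + 1/0.29 − 1 = 4.143.
T₁⁴ − T₂⁴ = 3.10×10^11 − 1.32×10^11 = 1.77×10^11 K⁴.
q = 5.67×10⁻⁸ × 1.77×10^11 / 4.143 = 2430 W/m².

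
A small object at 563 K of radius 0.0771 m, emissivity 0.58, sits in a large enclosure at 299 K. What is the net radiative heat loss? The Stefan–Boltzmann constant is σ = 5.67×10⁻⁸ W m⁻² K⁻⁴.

A = 4πr² = 4π × (0.0771)² = 0.0747 m².
Q = εσA(T⁴ − T_s⁴). T⁴ − T_s⁴ = (563)⁴ − (299)⁴ = 1.00×10^11 − 7.99×10^9 = 9.25×10^10 K⁴.
Q = 0.58 × 5.67×10⁻⁸ × 0.0747 × 9.25×10^10 = 227 W.

Q ≈ 227 W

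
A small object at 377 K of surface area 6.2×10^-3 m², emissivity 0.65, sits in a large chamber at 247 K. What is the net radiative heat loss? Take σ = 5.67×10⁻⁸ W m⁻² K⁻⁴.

Q = εσA(T⁴ − T_s⁴). T⁴ − T_s⁴ = (377)⁴ − (247)⁴ = 2.02×10^10 − 3.72×10^9 = 1.65×10^10 K⁴.
Q = 0.65 × 5.67×10⁻⁸ × 6.20×10^-3 × 1.65×10^10 = 3.77 W.

Q ≈ 3.77 W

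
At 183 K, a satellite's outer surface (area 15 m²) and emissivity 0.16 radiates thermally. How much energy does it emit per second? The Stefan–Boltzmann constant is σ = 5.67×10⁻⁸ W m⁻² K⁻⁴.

P ≈ 153 W

P = εσAT⁴ = 0.16 × 5.67×10⁻⁸ × 15.0 × (183)⁴ = 0.16 × 5.67×10⁻⁸ × 15.0 × 1.12×10^9.
P = 153 W.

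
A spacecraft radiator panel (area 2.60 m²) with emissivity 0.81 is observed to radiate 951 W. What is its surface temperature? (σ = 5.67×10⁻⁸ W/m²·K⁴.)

From P = εσAT⁴, T = (P / εσA)^(1/4) = (951 / (0.81 × 5.67×10⁻⁸ × 2.60))^(1/4).
T = (7.96×10^9)^(1/4) = 299 K.

T ≈ 299 K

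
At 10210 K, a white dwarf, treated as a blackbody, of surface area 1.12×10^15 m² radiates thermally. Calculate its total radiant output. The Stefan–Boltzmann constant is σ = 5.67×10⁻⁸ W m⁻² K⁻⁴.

P = σAT⁴ = 5.67×10⁻⁸ × 1.12×10^15 × (10210)⁴ = 5.67×10⁻⁸ × 1.12×10^15 × 1.09×10^16.
P = 6.90×10^23 W.

P ≈ 6.90×10^23 W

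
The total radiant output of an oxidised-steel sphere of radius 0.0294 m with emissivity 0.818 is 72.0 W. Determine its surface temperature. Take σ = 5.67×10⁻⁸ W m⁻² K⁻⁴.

T ≈ 615 K

A = 4πr² = 4π × (0.0294)² = 0.0109 m².
From P = εσAT⁴, T = (P / εσA)^(1/4) = (72.0 / (0.818 × 5.67×10⁻⁸ × 0.0109))^(1/4).
T = (1.43×10^11)^(1/4) = 615 K.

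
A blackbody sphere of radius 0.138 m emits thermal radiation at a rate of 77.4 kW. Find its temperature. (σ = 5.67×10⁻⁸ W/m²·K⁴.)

T ≈ 1550 K

A = 4πr² = 4π × (0.138)² = 0.239 m².
From P = σAT⁴, T = (P / σA)^(1/4) = (77400 / (5.67×10⁻⁸ × 0.239))^(1/4).
T = (5.70×10^12)^(1/4) = 1550 K.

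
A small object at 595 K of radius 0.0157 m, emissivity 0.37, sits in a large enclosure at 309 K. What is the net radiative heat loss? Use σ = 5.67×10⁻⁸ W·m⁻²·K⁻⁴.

Q ≈ 7.55 W

A = 4πr² = 4π × (0.0157)² = 3.10×10^-3 m².
Q = εσA(T⁴ − T_s⁴). T⁴ − T_s⁴ = (595)⁴ − (309)⁴ = 1.25×10^11 − 9.12×10^9 = 1.16×10^11 K⁴.
Q = 0.37 × 5.67×10⁻⁸ × 3.10×10^-3 × 1.16×10^11 = 7.55 W.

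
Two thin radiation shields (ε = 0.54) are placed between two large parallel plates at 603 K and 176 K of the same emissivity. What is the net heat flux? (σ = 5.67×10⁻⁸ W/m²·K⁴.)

Each of the 3 gaps contributes resistance (2/ε − 1) = 2/0.54 − 1 = 2.704; total = 8.111.
q = σ(T₁⁴ − T₂⁴) / 8.111 = 5.67×10⁻⁸ × 1.31×10^11 / 8.111 = 918 W/m².

q ≈ 918 W/m²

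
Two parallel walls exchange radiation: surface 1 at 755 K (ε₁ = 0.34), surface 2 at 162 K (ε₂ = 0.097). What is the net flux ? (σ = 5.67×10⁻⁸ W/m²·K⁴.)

For two large parallel gray plates, q = σ(T₁⁴ − T₂⁴) / (1/ε₁ + 1/ε₂ − 1).
1/ε₁ + 1/ε₂ − 1 = 1/0.34 + 1/0.097 − 1 = 12.25.
T₁⁴ − T₂⁴ = 3.25×10^11 − 6.89×10^8 = 3.24×10^11 K⁴.
q = 5.67×10⁻⁸ × 3.24×10^11 / 12.25 = 1500 W/m².

q ≈ 1500 W/m²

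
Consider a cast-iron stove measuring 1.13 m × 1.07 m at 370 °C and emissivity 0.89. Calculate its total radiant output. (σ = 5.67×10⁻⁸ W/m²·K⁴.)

P ≈ 10400 W

A = 1.13 × 1.07 = 1.21 m².
370 °C = 643 K.
Stefan–Boltzmann: P = εσAT⁴ = 0.89 × 5.67×10⁻⁸ × 1.21 × (643)⁴ = 0.89 × 5.67×10⁻⁸ × 1.21 × 1.71×10^11.
P = 10400 W.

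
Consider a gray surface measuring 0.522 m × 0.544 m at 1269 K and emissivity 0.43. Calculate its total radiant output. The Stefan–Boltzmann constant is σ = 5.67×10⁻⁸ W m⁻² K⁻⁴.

P ≈ 18000 W

A = 0.522 × 0.544 = 0.284 m².
Stefan–Boltzmann: P = εσAT⁴ = 0.43 × 5.67×10⁻⁸ × 0.284 × (1269)⁴ = 0.43 × 5.67×10⁻⁸ × 0.284 × 2.59×10^12.
P = 18000 W.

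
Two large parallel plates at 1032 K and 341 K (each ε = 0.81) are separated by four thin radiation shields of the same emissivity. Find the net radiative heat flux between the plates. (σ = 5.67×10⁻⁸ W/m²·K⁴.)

Each of the 5 gaps contributes resistance (2/ε − 1) = 2/0.81 − 1 = 1.469; total = 7.346.
q = σ(T₁⁴ − T₂⁴) / 7.346 = 5.67×10⁻⁸ × 1.12×10^12 / 7.346 = 8650 W/m².

q ≈ 8650 W/m²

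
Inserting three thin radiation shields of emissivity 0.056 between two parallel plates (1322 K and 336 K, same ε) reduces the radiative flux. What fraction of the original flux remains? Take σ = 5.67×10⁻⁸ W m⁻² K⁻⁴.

ratio ≈ 0.250

With N identical shields there are N+1 = 4 gaps in series, each with the same radiative resistance, so the flux falls to 1/(N+1) of its unshielded value.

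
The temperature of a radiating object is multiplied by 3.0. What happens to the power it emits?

P ∝ T⁴, so the power scales as (3.0)⁴ = 81.0.

factor ≈ 81.0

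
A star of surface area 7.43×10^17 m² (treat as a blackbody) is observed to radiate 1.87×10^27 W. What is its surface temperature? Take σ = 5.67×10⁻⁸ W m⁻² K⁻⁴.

T ≈ 14500 K

From P = σAT⁴, T = (P / σA)^(1/4) = (1.87×10^27 / (5.67×10⁻⁸ × 7.43×10^17))^(1/4).
T = (4.44×10^16)^(1/4) = 14500 K.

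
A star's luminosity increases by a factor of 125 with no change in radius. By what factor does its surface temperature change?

factor ≈ 3.34

P ∝ T⁴ ⇒ T ∝ P^(1/4), so T scales by (125)^(1/4) = 3.34.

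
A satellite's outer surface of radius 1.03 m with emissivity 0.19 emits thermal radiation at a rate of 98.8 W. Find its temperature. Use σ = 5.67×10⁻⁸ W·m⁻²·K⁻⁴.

A = 4πr² = 4π × (1.03)² = 13.3 m².
From P = εσAT⁴, T = (P / εσA)^(1/4) = (98.8 / (0.19 × 5.67×10⁻⁸ × 13.3))^(1/4).
T = (6.88×10^8)^(1/4) = 162 K.

T ≈ 162 K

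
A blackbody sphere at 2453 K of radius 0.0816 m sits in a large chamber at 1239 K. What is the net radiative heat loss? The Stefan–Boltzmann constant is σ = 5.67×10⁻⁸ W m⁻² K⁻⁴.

Q ≈ 1.61×10^5 W

A = 4πr² = 4π × (0.0816)² = 0.0837 m².
Q = σA(T⁴ − T_s⁴). T⁴ − T_s⁴ = (2453)⁴ − (1239)⁴ = 3.62×10^13 − 2.36×10^12 = 3.39×10^13 K⁴.
Q = 5.67×10⁻⁸ × 0.0837 × 3.39×10^13 = 1.61×10^5 W.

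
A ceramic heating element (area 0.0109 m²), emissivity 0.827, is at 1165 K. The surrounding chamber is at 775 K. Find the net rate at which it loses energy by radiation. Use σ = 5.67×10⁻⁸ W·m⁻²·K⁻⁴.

Q ≈ 757 W

Q = εσA(T⁴ − T_s⁴). T⁴ − T_s⁴ = (1165)⁴ − (775)⁴ = 1.84×10^12 − 3.61×10^11 = 1.48×10^12 K⁴.
Q = 0.827 × 5.67×10⁻⁸ × 0.0109 × 1.48×10^12 = 757 W.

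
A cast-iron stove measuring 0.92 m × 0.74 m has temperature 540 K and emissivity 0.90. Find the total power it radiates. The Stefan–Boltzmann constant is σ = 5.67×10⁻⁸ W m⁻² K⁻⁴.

A = 0.92 × 0.74 = 0.681 m².
P = εσAT⁴ = 0.90 × 5.67×10⁻⁸ × 0.681 × (540)⁴ = 0.90 × 5.67×10⁻⁸ × 0.681 × 8.50×10^10.
P = 2950 W.

P ≈ 2950 W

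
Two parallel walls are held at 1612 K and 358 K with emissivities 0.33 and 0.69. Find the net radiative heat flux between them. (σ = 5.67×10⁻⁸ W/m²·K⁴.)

q ≈ 1.10×10^5 W/m²

For two large parallel gray plates, q = σ(T₁⁴ − T₂⁴) / (1/ε₁ + 1/ε₂ − 1).
1/ε₁ + 1/ε₂ − 1 = 1/0.33 + 1/0.69 − 1 = 3.480.
T₁⁴ − T₂⁴ = 6.75×10^12 − 1.64×10^10 = 6.74×10^12 K⁴.
q = 5.67×10⁻⁸ × 6.74×10^12 / 3.480 = 1.10×10^5 W/m².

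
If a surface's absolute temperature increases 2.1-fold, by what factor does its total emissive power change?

factor ≈ 19.4

P ∝ T⁴, so the power scales as (2.1)⁴ = 19.4.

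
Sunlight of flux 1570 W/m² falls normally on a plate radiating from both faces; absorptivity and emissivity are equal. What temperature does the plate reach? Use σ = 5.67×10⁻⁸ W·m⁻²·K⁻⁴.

T ≈ 343 K

Absorbed flux αS = emitted flux 2εσT⁴ per unit area; with α = ε this gives T = (S/2σ)^(1/4).
T = (1570 / (2 × 5.67×10⁻⁸))^(1/4) = (1.38×10^10)^(1/4).
T = 343 K.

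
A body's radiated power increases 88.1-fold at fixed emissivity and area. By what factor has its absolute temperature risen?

factor ≈ 3.06

P ∝ T⁴ ⇒ T ∝ P^(1/4), so T scales by (88.1)^(1/4) = 3.06.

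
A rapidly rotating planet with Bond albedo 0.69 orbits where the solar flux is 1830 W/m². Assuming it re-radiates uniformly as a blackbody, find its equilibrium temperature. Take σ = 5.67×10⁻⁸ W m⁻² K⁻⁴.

Power absorbed = (1−a)S·πR²; power emitted = 4πR²σT⁴. Equating and cancelling πR²:
T = ((1−a)S / 4σ)^(1/4) = (567 / (4 × 5.67×10⁻⁸))^(1/4) = (2.50×10^9)^(1/4).
T = 224 K.

T ≈ 224 K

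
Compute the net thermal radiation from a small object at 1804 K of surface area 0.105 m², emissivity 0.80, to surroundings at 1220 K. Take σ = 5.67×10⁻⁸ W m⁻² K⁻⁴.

Q = εσA(T⁴ − T_s⁴). T⁴ − T_s⁴ = (1804)⁴ − (1220)⁴ = 1.06×10^13 − 2.22×10^12 = 8.38×10^12 K⁴.
Q = 0.80 × 5.67×10⁻⁸ × 0.105 × 8.38×10^12 = 39900 W.

Q ≈ 39900 W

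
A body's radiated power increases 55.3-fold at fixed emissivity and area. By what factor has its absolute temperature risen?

factor ≈ 2.73

P ∝ T⁴ ⇒ T ∝ P^(1/4), so T scales by (55.3)^(1/4) = 2.73.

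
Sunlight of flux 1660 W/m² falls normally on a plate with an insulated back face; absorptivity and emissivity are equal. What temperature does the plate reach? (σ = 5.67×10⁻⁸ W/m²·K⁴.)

Absorbed flux αS = emitted flux εσT⁴ (one radiating face); with α = ε, T = (S/σ)^(1/4).
T = (1660 / 5.67×10⁻⁸)^(1/4) = (2.93×10^10)^(1/4).
T = 414 K.

T ≈ 414 K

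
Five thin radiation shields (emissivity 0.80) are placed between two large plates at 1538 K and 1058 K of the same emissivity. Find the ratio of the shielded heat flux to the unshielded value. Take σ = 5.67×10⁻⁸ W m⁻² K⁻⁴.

ratio ≈ 0.167

With N identical shields there are N+1 = 6 gaps in series, each with the same radiative resistance, so the flux falls to 1/(N+1) of its unshielded value.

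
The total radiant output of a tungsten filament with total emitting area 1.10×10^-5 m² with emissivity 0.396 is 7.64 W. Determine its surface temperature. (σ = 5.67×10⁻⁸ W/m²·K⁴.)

T ≈ 2360 K

From P = εσAT⁴, T = (P / εσA)^(1/4) = (7.64 / (0.396 × 5.67×10⁻⁸ × 1.10×10^-5))^(1/4).
T = (3.09×10^13)^(1/4) = 2360 K.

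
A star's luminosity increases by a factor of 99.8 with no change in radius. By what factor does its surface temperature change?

P ∝ T⁴ ⇒ T ∝ P^(1/4), so T scales by (99.8)^(1/4) = 3.16.

factor ≈ 3.16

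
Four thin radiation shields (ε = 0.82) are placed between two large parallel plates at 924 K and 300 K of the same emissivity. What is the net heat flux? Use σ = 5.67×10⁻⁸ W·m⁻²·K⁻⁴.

Each of the 5 gaps contributes resistance (2/ε − 1) = 2/0.82 − 1 = 1.439; total = 7.195.
q = σ(T₁⁴ − T₂⁴) / 7.195 = 5.67×10⁻⁸ × 7.21×10^11 / 7.195 = 5680 W/m².

q ≈ 5680 W/m²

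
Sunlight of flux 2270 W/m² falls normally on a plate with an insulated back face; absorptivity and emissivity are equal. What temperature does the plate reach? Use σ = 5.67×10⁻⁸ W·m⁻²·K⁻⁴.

Absorbed flux αS = emitted flux εσT⁴ (one radiating face); with α = ε, T = (S/σ)^(1/4).
T = (2270 / 5.67×10⁻⁸)^(1/4) = (4.00×10^10)^(1/4).
T = 447 K.

T ≈ 447 K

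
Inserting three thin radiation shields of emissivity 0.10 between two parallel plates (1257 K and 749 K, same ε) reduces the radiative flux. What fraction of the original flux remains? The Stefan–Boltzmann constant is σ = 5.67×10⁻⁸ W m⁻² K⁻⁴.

ratio ≈ 0.250

With N identical shields there are N+1 = 4 gaps in series, each with the same radiative resistance, so the flux falls to 1/(N+1) of its unshielded value.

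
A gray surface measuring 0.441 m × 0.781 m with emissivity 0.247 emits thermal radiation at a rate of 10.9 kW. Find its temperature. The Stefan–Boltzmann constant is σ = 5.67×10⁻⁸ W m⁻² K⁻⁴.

T ≈ 1230 K

A = 0.441 × 0.781 = 0.344 m².
From P = εσAT⁴, T = (P / εσA)^(1/4) = (10900 / (0.247 × 5.67×10⁻⁸ × 0.344))^(1/4).
T = (2.26×10^12)^(1/4) = 1230 K.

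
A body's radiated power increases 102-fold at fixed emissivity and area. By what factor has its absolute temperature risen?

factor ≈ 3.18

P ∝ T⁴ ⇒ T ∝ P^(1/4), so T scales by (102)^(1/4) = 3.18.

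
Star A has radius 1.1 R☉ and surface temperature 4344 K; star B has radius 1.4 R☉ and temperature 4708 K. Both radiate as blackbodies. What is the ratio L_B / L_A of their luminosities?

L = 4πR²σT⁴ ∝ R²T⁴, so L_B/L_A = (1.4/1.1)² × (4708/4344)⁴ = 1.62 × 1.38 = 2.23.

L_B/L_A ≈ 2.23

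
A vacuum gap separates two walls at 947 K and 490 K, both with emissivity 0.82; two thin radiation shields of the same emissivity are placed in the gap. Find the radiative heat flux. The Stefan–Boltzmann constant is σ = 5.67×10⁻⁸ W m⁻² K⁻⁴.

q ≈ 9810 W/m²

Each of the 3 gaps contributes resistance (2/ε − 1) = 2/0.82 − 1 = 1.439; total = 4.317.
q = σ(T₁⁴ − T₂⁴) / 4.317 = 5.67×10⁻⁸ × 7.47×10^11 / 4.317 = 9810 W/m².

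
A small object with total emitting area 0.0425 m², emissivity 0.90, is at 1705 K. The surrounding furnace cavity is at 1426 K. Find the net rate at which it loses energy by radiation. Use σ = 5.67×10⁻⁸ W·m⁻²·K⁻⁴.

Q = εσA(T⁴ − T_s⁴). T⁴ − T_s⁴ = (1705)⁴ − (1426)⁴ = 8.45×10^12 − 4.14×10^12 = 4.32×10^12 K⁴.
Q = 0.90 × 5.67×10⁻⁸ × 0.0425 × 4.32×10^12 = 9360 W.

Q ≈ 9360 W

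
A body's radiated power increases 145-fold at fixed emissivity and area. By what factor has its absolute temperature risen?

factor ≈ 3.47

P ∝ T⁴ ⇒ T ∝ P^(1/4), so T scales by (145)^(1/4) = 3.47.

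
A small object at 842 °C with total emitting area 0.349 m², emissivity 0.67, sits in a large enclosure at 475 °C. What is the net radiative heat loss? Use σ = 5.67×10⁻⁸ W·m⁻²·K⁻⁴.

Q ≈ 16300 W

Convert: 842 °C = 1115 K; 475 °C = 748 K.
Q = εσA(T⁴ − T_s⁴). T⁴ − T_s⁴ = (1115)⁴ − (748)⁴ = 1.55×10^12 − 3.13×10^11 = 1.23×10^12 K⁴.
Q = 0.67 × 5.67×10⁻⁸ × 0.349 × 1.23×10^12 = 16300 W.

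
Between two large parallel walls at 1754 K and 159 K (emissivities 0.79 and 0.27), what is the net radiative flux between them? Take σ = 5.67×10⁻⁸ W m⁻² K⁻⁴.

q ≈ 1.35×10^5 W/m²

For two large parallel gray plates, q = σ(T₁⁴ − T₂⁴) / (1/ε₁ + 1/ε₂ − 1).
1/ε₁ + 1/ε₂ − 1 = 1/0.79 + 1/0.27 − 1 = 3.970.
T₁⁴ − T₂⁴ = 9.46×10^12 − 6.39×10^8 = 9.46×10^12 K⁴.
q = 5.67×10⁻⁸ × 9.46×10^12 / 3.970 = 1.35×10^5 W/m².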